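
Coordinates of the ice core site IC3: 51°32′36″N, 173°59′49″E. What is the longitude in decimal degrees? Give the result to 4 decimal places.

173° + 59′/60 + 49″/3600 = 173 + 0.98333 + 0.01361 = 173.9969°

173.9969°E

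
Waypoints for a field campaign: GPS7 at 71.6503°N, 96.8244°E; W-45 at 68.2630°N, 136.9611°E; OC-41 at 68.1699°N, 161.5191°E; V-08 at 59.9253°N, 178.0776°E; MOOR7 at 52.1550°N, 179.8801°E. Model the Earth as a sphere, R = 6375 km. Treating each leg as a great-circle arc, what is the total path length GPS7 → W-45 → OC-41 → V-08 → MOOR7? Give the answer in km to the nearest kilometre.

GPS7→W-45: c = 0.242266 rad, d = 1544.45 km
W-45→OC-41: c = 0.158018 rad, d = 1007.37 km
OC-41→V-08: c = 0.190356 rad, d = 1213.52 km
V-08→MOOR7: c = 0.136738 rad, d = 871.70 km
Total = 1544.45 + 1007.37 + 1213.52 + 871.70 = 4637.04 km

4637 km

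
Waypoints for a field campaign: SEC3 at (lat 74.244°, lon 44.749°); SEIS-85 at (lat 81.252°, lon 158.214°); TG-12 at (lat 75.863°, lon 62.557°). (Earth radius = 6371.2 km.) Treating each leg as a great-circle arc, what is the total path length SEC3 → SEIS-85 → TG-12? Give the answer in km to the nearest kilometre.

SEC3→SEIS-85: c = 0.363140 rad, d = 2313.64 km
SEIS-85→TG-12: c = 0.301904 rad, d = 1923.49 km
Total = 2313.64 + 1923.49 = 4237.13 km

4237 km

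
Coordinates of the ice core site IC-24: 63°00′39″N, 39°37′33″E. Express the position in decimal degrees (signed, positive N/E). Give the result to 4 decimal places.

lat: 63.0108° N → +63.0108°
lon: 39.6258° E → +39.6258°

+63.0108°, +39.6258°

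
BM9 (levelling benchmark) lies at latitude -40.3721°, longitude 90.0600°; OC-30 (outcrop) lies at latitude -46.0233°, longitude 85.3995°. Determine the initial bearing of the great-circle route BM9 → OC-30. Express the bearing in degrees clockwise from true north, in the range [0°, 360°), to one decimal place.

Δλ = -4.6605°
y = sin Δλ · cos φ₂ = -0.056418
x = cos φ₁ sin φ₂ − sin φ₁ cos φ₂ cos Δλ = -0.099959
θ = atan2(y, x) = -150.5591° → 209.4409° (mod 360°)

209.4°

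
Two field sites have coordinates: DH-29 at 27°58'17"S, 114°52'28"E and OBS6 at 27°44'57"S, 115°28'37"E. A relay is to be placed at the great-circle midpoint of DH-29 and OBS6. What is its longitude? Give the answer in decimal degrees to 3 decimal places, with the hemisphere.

DH-29: φ = -27.97139°, λ = +114.87444°
OBS6: φ = -27.74917°, λ = +115.47694°
Bx = cos φ₂ cos Δλ = 0.884945,  By = cos φ₂ sin Δλ = 0.009306
φₘ = atan2(sin φ₁ + sin φ₂, √((cos φ₁ + Bx)² + By²)) = -27.86060°
λₘ = λ₁ + atan2(By, cos φ₁ + Bx) = 115.17600°

115.176°E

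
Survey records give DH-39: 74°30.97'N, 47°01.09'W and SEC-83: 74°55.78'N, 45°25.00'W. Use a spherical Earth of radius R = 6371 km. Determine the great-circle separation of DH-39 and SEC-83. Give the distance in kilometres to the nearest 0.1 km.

DH-39: φ = +74.51617°, λ = -47.01817°
SEC-83: φ = +74.92967°, λ = -45.41667°
Δφ = 0.4135°,  Δλ = 1.6015°
a = sin²(Δφ/2) + cos φ₁ cos φ₂ sin²(Δλ/2) = 0.000027
c = 2·arcsin(√a) = 0.010311 rad = 0.5908°
d = R·c = 6371 × 0.010311 = 65.7 km

65.7 km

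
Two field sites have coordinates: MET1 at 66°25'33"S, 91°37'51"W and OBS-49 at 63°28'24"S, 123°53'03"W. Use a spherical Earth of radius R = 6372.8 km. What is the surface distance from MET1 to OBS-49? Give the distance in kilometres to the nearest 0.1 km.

1535.5 km

MET1: φ = -66.42583°, λ = -91.63083°
OBS-49: φ = -63.47333°, λ = -123.88417°
Δφ = 2.9525°,  Δλ = -32.2533°
a = sin²(Δφ/2) + cos φ₁ cos φ₂ sin²(Δλ/2) = 0.014444
c = 2·arcsin(√a) = 0.240951 rad = 13.8055°
d = R·c = 6372.8 × 0.240951 = 1535.5 km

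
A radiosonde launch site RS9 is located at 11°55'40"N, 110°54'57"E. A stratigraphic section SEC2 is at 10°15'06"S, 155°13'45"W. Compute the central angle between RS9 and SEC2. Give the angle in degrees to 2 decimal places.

95.83°

RS9: φ = +11.92778°, λ = +110.91583°
SEC2: φ = -10.25167°, λ = -155.22917°
Δφ = -22.1794°,  Δλ = 93.8550°
a = sin²(Δφ/2) + cos φ₁ cos φ₂ sin²(Δλ/2) = 0.550756
c = 2·arcsin(√a) = 1.672484 rad = 95.8263°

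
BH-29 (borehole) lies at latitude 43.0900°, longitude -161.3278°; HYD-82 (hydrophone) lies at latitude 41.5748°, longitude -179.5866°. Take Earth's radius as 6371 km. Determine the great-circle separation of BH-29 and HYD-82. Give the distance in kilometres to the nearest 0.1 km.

1507.3 km

Δφ = -1.5152°,  Δλ = -18.2588°
a = sin²(Δφ/2) + cos φ₁ cos φ₂ sin²(Δλ/2) = 0.013928
c = 2·arcsin(√a) = 0.236586 rad = 13.5554°
d = R·c = 6371 × 0.236586 = 1507.3 km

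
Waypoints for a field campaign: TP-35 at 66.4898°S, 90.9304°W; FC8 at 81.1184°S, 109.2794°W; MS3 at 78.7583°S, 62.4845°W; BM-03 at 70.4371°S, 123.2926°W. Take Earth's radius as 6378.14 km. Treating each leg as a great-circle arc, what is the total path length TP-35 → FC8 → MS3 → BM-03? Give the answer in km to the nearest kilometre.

4522 km

TP-35→FC8: c = 0.267435 rad, d = 1705.74 km
FC8→MS3: c = 0.143937 rad, d = 918.05 km
MS3→BM-03: c = 0.297633 rad, d = 1898.34 km
Total = 1705.74 + 918.05 + 1898.34 = 4522.13 km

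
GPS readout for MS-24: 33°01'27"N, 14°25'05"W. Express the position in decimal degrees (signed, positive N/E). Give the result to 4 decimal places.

+33.0242°, -14.4181°

lat: 33.0242° N → +33.0242°
lon: 14.4181° W → -14.4181°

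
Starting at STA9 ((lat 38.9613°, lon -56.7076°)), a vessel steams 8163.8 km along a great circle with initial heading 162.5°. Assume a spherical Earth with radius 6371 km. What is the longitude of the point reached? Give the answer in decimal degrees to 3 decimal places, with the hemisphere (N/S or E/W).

δ = d/R = 8163.8/6371 = 1.281400 rad
φ₂ = arcsin(sin φ₁ cos δ + cos φ₁ sin δ cos θ)
   = arcsin(0.62880·0.28537 + 0.77757·0.95842·-0.95372) = -32.09355°
λ₂ = λ₁ + atan2(sin θ sin δ cos φ₁, cos δ − sin φ₁ sin φ₂) = -36.81925°

36.819°W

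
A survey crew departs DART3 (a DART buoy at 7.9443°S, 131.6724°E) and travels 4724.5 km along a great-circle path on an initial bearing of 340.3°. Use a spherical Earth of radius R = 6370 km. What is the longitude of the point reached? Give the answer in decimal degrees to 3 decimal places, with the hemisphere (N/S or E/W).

116.119°E

δ = d/R = 4724.5/6370 = 0.741680 rad
φ₂ = arcsin(sin φ₁ cos δ + cos φ₁ sin δ cos θ)
   = arcsin(-0.13821·0.73733 + 0.99040·0.67553·0.94147) = 31.86895°
λ₂ = λ₁ + atan2(sin θ sin δ cos φ₁, cos δ − sin φ₁ sin φ₂) = 116.11899°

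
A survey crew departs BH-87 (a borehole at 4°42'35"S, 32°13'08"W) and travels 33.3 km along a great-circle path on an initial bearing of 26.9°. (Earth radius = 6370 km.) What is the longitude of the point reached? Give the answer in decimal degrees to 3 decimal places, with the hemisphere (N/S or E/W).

32.083°W

BH-87: φ = -4.70972°, λ = -32.21889°
δ = d/R = 33.3/6370 = 0.005228 rad
φ₂ = arcsin(sin φ₁ cos δ + cos φ₁ sin δ cos θ)
   = arcsin(-0.08211·0.99999 + 0.99662·0.00523·0.89180) = -4.44260°
λ₂ = λ₁ + atan2(sin θ sin δ cos φ₁, cos δ − sin φ₁ sin φ₂) = -32.08297°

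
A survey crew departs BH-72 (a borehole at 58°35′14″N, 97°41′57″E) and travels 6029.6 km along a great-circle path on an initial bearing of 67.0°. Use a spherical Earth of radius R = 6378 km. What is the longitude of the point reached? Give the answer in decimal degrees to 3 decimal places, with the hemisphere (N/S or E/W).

BH-72: φ = +58.58722°, λ = +97.69917°
δ = d/R = 6029.6/6378 = 0.945375 rad
φ₂ = arcsin(sin φ₁ cos δ + cos φ₁ sin δ cos θ)
   = arcsin(0.85343·0.58544 + 0.52120·0.81072·0.39073) = 41.66205°
λ₂ = λ₁ + atan2(sin θ sin δ cos φ₁, cos δ − sin φ₁ sin φ₂) = -174.96969°

174.970°W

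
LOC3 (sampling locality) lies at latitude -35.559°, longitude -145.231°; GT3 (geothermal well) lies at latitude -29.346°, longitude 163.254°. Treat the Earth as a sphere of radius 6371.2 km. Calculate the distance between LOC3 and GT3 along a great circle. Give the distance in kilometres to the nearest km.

4829 km

Δφ = 6.2130°,  Δλ = -51.5150°
a = sin²(Δφ/2) + cos φ₁ cos φ₂ sin²(Δλ/2) = 0.136851
c = 2·arcsin(√a) = 0.757876 rad = 43.4231°
d = R·c = 6371.2 × 0.757876 = 4828.6 km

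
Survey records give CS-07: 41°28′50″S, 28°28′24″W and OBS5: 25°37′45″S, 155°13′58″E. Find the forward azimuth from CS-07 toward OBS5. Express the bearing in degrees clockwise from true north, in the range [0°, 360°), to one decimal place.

183.6°

CS-07: φ = -41.48056°, λ = -28.47333°
OBS5: φ = -25.62917°, λ = +155.23278°
Δλ = -176.2939°
y = sin Δλ · cos φ₂ = -0.058279
x = cos φ₁ sin φ₂ − sin φ₁ cos φ₂ cos Δλ = -0.920003
θ = atan2(y, x) = -176.3753° → 183.6247° (mod 360°)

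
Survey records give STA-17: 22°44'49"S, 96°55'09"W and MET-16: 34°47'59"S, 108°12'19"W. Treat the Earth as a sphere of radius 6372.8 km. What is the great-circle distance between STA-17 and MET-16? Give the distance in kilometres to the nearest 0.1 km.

STA-17: φ = -22.74694°, λ = -96.91917°
MET-16: φ = -34.79972°, λ = -108.20528°
Δφ = -12.0528°,  Δλ = -11.2861°
a = sin²(Δφ/2) + cos φ₁ cos φ₂ sin²(Δλ/2) = 0.018344
c = 2·arcsin(√a) = 0.271717 rad = 15.5683°
d = R·c = 6372.8 × 0.271717 = 1731.6 km

1731.6 km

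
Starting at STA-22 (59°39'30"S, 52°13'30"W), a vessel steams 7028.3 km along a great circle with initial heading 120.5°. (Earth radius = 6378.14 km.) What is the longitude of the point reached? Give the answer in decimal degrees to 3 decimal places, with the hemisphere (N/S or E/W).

49.711°E

STA-22: φ = -59.65833°, λ = -52.22500°
δ = d/R = 7028.3/6378.14 = 1.101936 rad
φ₂ = arcsin(sin φ₁ cos δ + cos φ₁ sin δ cos θ)
   = arcsin(-0.86303·0.45187 + 0.50516·0.89208·-0.50754) = -38.22085°
λ₂ = λ₁ + atan2(sin θ sin δ cos φ₁, cos δ − sin φ₁ sin φ₂) = 49.71117°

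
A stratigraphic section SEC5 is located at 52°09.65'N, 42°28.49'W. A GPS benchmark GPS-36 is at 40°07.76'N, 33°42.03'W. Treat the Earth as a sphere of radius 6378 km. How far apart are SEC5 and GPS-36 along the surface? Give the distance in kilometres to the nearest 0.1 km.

1498.0 km

SEC5: φ = +52.16083°, λ = -42.47483°
GPS-36: φ = +40.12933°, λ = -33.70050°
Δφ = -12.0315°,  Δλ = 8.7743°
a = sin²(Δφ/2) + cos φ₁ cos φ₂ sin²(Δλ/2) = 0.013728
c = 2·arcsin(√a) = 0.234873 rad = 13.4572°
d = R·c = 6378 × 0.234873 = 1498.0 km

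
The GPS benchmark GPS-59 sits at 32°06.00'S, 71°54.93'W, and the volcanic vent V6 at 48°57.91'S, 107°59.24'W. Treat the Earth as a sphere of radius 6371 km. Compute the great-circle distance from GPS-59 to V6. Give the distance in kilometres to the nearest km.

3530 km

GPS-59: φ = -32.10000°, λ = -71.91550°
V6: φ = -48.96517°, λ = -107.98733°
Δφ = -16.8652°,  Δλ = -36.0718°
a = sin²(Δφ/2) + cos φ₁ cos φ₂ sin²(Δλ/2) = 0.074818
c = 2·arcsin(√a) = 0.554118 rad = 31.7486°
d = R·c = 6371 × 0.554118 = 3530.3 km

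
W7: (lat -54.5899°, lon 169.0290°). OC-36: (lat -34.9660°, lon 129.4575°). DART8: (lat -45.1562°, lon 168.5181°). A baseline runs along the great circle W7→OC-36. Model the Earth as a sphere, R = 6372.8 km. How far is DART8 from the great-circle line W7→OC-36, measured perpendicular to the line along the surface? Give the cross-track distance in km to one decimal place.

δ₁₃ = central angle W7→DART8 = 0.164748 rad  (haversine)
θ₁₃ = bearing W7→DART8 = 357.803°,  θ₁₂ = bearing W7→OC-36 = 289.296°
dₓₜ = R·arcsin(sin δ₁₃ · sin(θ₁₃ − θ₁₂)) = 6372.8·arcsin(0.16400·sin(68.507°)) = 976.297 km
|dₓₜ| = 976.297 km

976.3 km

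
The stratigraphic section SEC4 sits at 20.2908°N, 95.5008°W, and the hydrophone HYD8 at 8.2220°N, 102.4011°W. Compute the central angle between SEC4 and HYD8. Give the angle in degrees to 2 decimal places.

13.79°

Δφ = -12.0688°,  Δλ = -6.9003°
a = sin²(Δφ/2) + cos φ₁ cos φ₂ sin²(Δλ/2) = 0.014413
c = 2·arcsin(√a) = 0.240692 rad = 13.7906°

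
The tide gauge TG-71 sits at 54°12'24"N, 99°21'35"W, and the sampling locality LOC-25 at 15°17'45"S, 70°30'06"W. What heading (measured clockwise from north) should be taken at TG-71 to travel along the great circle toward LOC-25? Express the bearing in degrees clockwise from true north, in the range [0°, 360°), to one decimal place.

151.0°

TG-71: φ = +54.20667°, λ = -99.35972°
LOC-25: φ = -15.29583°, λ = -70.50167°
Δλ = 28.8581°
y = sin Δλ · cos φ₂ = 0.465545
x = cos φ₁ sin φ₂ − sin φ₁ cos φ₂ cos Δλ = -0.839528
θ = atan2(y, x) = 150.9903° → 150.9903° (mod 360°)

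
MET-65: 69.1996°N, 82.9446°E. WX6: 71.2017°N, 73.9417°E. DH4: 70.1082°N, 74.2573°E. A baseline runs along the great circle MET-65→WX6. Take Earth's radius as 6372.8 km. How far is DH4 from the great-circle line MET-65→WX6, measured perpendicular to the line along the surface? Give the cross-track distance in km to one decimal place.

100.6 km

δ₁₃ = central angle MET-65→DH4 = 0.054996 rad  (haversine)
θ₁₃ = bearing MET-65→DH4 = 290.785°,  θ₁₂ = bearing MET-65→WX6 = 307.468°
dₓₜ = R·arcsin(sin δ₁₃ · sin(θ₁₃ − θ₁₂)) = 6372.8·arcsin(0.05497·sin(-16.682°)) = -100.564 km
|dₓₜ| = 100.564 km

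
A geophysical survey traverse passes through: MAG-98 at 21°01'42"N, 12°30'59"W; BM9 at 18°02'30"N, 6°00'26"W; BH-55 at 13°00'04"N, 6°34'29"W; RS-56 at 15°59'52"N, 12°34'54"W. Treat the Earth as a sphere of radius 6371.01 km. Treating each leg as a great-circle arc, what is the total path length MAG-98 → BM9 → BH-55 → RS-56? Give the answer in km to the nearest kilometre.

2050 km

MAG-98: φ = +21.02833°, λ = -12.51639°
BM9: φ = +18.04167°, λ = -6.00722°
BH-55: φ = +13.00111°, λ = -6.57472°
RS-56: φ = +15.99778°, λ = -12.58167°
MAG-98→BM9: c = 0.119061 rad, d = 758.54 km
BM9→BH-55: c = 0.088490 rad, d = 563.77 km
BH-55→RS-56: c = 0.114169 rad, d = 727.37 km
Total = 758.54 + 563.77 + 727.37 = 2049.69 km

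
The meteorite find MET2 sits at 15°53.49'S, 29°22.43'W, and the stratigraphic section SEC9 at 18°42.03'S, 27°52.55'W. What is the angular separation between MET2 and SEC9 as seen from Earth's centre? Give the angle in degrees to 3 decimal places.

MET2: φ = -15.89150°, λ = -29.37383°
SEC9: φ = -18.70050°, λ = -27.87583°
Δφ = -2.8090°,  Δλ = 1.4980°
a = sin²(Δφ/2) + cos φ₁ cos φ₂ sin²(Δλ/2) = 0.000756
c = 2·arcsin(√a) = 0.055014 rad = 3.1521°

3.152°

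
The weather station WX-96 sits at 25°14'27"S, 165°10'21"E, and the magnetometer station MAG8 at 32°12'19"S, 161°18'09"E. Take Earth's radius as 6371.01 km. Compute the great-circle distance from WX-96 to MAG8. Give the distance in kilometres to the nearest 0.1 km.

WX-96: φ = -25.24083°, λ = +165.17250°
MAG8: φ = -32.20528°, λ = +161.30250°
Δφ = -6.9644°,  Δλ = -3.8700°
a = sin²(Δφ/2) + cos φ₁ cos φ₂ sin²(Δλ/2) = 0.004562
c = 2·arcsin(√a) = 0.135185 rad = 7.7455°
d = R·c = 6371.01 × 0.135185 = 861.3 km

861.3 km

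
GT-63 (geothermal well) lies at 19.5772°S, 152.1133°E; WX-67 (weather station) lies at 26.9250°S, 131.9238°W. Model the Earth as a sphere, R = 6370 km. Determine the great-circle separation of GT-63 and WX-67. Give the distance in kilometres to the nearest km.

7691 km

Δφ = -7.3478°,  Δλ = 75.9629°
a = sin²(Δφ/2) + cos φ₁ cos φ₂ sin²(Δλ/2) = 0.322257
c = 2·arcsin(√a) = 1.207362 rad = 69.1767°
d = R·c = 6370 × 1.207362 = 7690.9 km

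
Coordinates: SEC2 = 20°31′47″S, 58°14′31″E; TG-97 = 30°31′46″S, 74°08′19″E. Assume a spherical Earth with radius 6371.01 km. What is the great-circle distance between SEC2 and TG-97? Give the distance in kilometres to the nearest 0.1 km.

SEC2: φ = -20.52972°, λ = +58.24194°
TG-97: φ = -30.52944°, λ = +74.13861°
Δφ = -9.9997°,  Δλ = 15.8967°
a = sin²(Δφ/2) + cos φ₁ cos φ₂ sin²(Δλ/2) = 0.023020
c = 2·arcsin(√a) = 0.304625 rad = 17.4537°
d = R·c = 6371.01 × 0.304625 = 1940.8 km

1940.8 km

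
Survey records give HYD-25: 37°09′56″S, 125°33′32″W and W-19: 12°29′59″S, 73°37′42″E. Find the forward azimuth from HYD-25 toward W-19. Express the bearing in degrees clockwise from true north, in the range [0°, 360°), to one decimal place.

HYD-25: φ = -37.16556°, λ = -125.55889°
W-19: φ = -12.49972°, λ = +73.62833°
Δλ = -160.8128°
y = sin Δλ · cos φ₂ = -0.320866
x = cos φ₁ sin φ₂ − sin φ₁ cos φ₂ cos Δλ = -0.729513
θ = atan2(y, x) = -156.2584° → 203.7416° (mod 360°)

203.7°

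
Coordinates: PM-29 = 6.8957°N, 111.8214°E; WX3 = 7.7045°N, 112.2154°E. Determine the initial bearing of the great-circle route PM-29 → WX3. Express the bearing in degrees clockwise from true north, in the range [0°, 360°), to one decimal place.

Δλ = 0.3940°
y = sin Δλ · cos φ₂ = 0.006814
x = cos φ₁ sin φ₂ − sin φ₁ cos φ₂ cos Δλ = 0.014119
θ = atan2(y, x) = 25.7647° → 25.7647° (mod 360°)

25.8°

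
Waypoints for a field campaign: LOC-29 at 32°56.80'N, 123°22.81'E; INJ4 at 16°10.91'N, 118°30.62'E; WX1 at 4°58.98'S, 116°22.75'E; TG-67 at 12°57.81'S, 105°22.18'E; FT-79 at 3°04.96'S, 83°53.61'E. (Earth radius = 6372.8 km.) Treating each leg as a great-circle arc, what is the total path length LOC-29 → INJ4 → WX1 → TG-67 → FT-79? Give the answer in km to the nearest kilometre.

LOC-29: φ = +32.94667°, λ = +123.38017°
INJ4: φ = +16.18183°, λ = +118.51033°
WX1: φ = -4.98300°, λ = +116.37917°
TG-67: φ = -12.96350°, λ = +105.36967°
FT-79: φ = -3.08267°, λ = +83.89350°
LOC-29→INJ4: c = 0.302524 rad, d = 1927.93 km
INJ4→WX1: c = 0.371225 rad, d = 2365.74 km
WX1→TG-67: c = 0.235286 rad, d = 1499.43 km
TG-67→FT-79: c = 0.408786 rad, d = 2605.11 km
Total = 1927.93 + 2365.74 + 1499.43 + 2605.11 = 8398.21 km

8398 km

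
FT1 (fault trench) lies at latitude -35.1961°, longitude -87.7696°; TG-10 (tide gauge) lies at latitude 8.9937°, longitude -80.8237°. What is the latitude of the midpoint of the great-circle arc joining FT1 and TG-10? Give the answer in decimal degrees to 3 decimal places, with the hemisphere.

Bx = cos φ₂ cos Δλ = 0.980457,  By = cos φ₂ sin Δλ = 0.119445
φₘ = atan2(sin φ₁ + sin φ₂, √((cos φ₁ + Bx)² + By²)) = -13.12426°
λₘ = λ₁ + atan2(By, cos φ₁ + Bx) = -83.96814°

13.124°S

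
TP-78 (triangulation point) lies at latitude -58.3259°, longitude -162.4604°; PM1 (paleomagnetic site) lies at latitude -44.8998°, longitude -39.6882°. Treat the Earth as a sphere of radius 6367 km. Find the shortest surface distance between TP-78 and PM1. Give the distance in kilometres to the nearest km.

7385 km

Δφ = 13.4261°,  Δλ = 122.7722°
a = sin²(Δφ/2) + cos φ₁ cos φ₂ sin²(Δλ/2) = 0.300302
c = 2·arcsin(√a) = 1.159937 rad = 66.4595°
d = R·c = 6367 × 1.159937 = 7385.3 km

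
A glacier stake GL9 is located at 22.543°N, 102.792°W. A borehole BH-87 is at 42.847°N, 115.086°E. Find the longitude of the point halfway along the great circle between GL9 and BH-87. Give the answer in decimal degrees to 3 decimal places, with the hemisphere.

Bx = cos φ₂ cos Δλ = -0.578707,  By = cos φ₂ sin Δλ = -0.450155
φₘ = atan2(sin φ₁ + sin φ₂, √((cos φ₁ + Bx)² + By²)) = 61.93057°
λₘ = λ₁ + atan2(By, cos φ₁ + Bx) = -155.33458°

155.335°W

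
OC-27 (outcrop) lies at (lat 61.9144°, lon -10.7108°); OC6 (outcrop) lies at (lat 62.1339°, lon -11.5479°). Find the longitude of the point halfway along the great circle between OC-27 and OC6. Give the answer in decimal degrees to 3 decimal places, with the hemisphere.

11.128°W

Bx = cos φ₂ cos Δλ = 0.467357,  By = cos φ₂ sin Δλ = -0.006829
φₘ = atan2(sin φ₁ + sin φ₂, √((cos φ₁ + Bx)² + By²)) = 62.02478°
λₘ = λ₁ + atan2(By, cos φ₁ + Bx) = -11.12784°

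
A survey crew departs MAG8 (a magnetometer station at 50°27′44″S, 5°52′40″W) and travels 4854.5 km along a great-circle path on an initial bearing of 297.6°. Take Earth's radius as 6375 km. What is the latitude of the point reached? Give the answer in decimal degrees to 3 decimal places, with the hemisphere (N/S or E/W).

MAG8: φ = -50.46222°, λ = -5.87778°
δ = d/R = 4854.5/6375 = 0.761490 rad
φ₂ = arcsin(sin φ₁ cos δ + cos φ₁ sin δ cos θ)
   = arcsin(-0.77121·0.72381 + 0.63659·0.69000·0.46330) = -20.77531°
λ₂ = λ₁ + atan2(sin θ sin δ cos φ₁, cos δ − sin φ₁ sin φ₂) = -46.72207°

20.775°S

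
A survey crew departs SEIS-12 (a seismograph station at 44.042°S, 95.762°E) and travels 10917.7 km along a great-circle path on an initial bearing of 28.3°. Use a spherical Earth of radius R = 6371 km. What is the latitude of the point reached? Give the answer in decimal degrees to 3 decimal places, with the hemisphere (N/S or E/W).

46.506°N

δ = d/R = 10917.7/6371 = 1.713656 rad
φ₂ = arcsin(sin φ₁ cos δ + cos φ₁ sin δ cos θ)
   = arcsin(-0.69519·-0.14237 + 0.71883·0.98981·0.88048) = 46.50568°
λ₂ = λ₁ + atan2(sin θ sin δ cos φ₁, cos δ − sin φ₁ sin φ₂) = 138.74504°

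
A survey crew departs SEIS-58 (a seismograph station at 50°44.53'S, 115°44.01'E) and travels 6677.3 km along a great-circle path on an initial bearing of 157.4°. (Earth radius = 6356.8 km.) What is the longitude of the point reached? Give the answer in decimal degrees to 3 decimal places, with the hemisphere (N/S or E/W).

SEIS-58: φ = -50.74217°, λ = +115.73350°
δ = d/R = 6677.3/6356.8 = 1.050418 rad
φ₂ = arcsin(sin φ₁ cos δ + cos φ₁ sin δ cos θ)
   = arcsin(-0.77431·0.49721 + 0.63281·0.86763·-0.92321) = -63.11005°
λ₂ = λ₁ + atan2(sin θ sin δ cos φ₁, cos δ − sin φ₁ sin φ₂) = -111.76128°

111.761°W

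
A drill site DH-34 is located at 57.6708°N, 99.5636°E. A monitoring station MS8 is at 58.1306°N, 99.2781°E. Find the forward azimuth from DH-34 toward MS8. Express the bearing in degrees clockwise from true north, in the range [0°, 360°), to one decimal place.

341.9°

Δλ = -0.2855°
y = sin Δλ · cos φ₂ = -0.002631
x = cos φ₁ sin φ₂ − sin φ₁ cos φ₂ cos Δλ = 0.008030
θ = atan2(y, x) = -18.1395° → 341.8605° (mod 360°)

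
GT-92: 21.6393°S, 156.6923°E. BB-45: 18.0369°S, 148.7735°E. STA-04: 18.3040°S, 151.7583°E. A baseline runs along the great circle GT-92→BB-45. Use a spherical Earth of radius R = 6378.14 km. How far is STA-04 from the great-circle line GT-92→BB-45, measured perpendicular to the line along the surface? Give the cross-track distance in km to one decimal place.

115.0 km

δ₁₃ = central angle GT-92→STA-04 = 0.099680 rad  (haversine)
θ₁₃ = bearing GT-92→STA-04 = 304.861°,  θ₁₂ = bearing GT-92→BB-45 = 294.424°
dₓₜ = R·arcsin(sin δ₁₃ · sin(θ₁₃ − θ₁₂)) = 6378.14·arcsin(0.09952·sin(10.437°)) = 114.994 km
|dₓₜ| = 114.994 km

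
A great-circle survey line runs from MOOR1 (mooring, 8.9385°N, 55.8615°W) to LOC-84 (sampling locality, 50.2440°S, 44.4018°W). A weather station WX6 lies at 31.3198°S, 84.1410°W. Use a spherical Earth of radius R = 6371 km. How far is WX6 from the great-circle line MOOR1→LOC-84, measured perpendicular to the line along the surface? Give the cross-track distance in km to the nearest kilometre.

δ₁₃ = central angle MOOR1→WX6 = 0.846757 rad  (haversine)
θ₁₃ = bearing MOOR1→WX6 = 212.702°,  θ₁₂ = bearing MOOR1→LOC-84 = 171.565°
dₓₜ = R·arcsin(sin δ₁₃ · sin(θ₁₃ − θ₁₂)) = 6371·arcsin(0.74914·sin(41.137°)) = 3283.202 km
|dₓₜ| = 3283.202 km

3283 km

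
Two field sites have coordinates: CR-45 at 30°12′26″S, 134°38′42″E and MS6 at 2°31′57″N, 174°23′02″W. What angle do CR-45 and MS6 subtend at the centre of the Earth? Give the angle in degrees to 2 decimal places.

58.57°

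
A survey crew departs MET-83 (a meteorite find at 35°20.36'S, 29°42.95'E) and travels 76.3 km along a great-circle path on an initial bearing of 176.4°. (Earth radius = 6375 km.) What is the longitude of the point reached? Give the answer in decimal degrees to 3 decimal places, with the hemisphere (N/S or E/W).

29.769°E

MET-83: φ = -35.33933°, λ = +29.71583°
δ = d/R = 76.3/6375 = 0.011969 rad
φ₂ = arcsin(sin φ₁ cos δ + cos φ₁ sin δ cos θ)
   = arcsin(-0.57842·0.99993 + 0.81574·0.01197·-0.99803) = -36.02372°
λ₂ = λ₁ + atan2(sin θ sin δ cos φ₁, cos δ − sin φ₁ sin φ₂) = 29.76907°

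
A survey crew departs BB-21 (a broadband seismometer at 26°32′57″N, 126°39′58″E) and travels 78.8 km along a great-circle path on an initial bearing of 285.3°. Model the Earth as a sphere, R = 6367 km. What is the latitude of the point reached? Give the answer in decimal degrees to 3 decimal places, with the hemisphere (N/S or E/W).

26.734°N

BB-21: φ = +26.54917°, λ = +126.66611°
δ = d/R = 78.8/6367 = 0.012376 rad
φ₂ = arcsin(sin φ₁ cos δ + cos φ₁ sin δ cos θ)
   = arcsin(0.44697·0.99992 + 0.89455·0.01238·0.26387) = 26.73423°
λ₂ = λ₁ + atan2(sin θ sin δ cos φ₁, cos δ − sin φ₁ sin φ₂) = 125.90026°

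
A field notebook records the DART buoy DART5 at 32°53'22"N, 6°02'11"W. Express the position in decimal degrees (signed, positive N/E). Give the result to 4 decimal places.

lat: 32.8894° N → +32.8894°
lon: 6.0364° W → -6.0364°

+32.8894°, -6.0364°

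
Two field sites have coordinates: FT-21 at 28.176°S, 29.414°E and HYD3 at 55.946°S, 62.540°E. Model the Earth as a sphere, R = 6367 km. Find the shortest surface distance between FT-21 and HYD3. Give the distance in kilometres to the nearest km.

4048 km

Δφ = -27.7700°,  Δλ = 33.1260°
a = sin²(Δφ/2) + cos φ₁ cos φ₂ sin²(Δλ/2) = 0.097701
c = 2·arcsin(√a) = 0.635799 rad = 36.4286°
d = R·c = 6367 × 0.635799 = 4048.1 km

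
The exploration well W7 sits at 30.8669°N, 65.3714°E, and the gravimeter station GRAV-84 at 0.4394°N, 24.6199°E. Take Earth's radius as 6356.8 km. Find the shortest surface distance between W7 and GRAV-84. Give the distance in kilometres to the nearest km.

Δφ = -30.4275°,  Δλ = -40.7515°
a = sin²(Δφ/2) + cos φ₁ cos φ₂ sin²(Δλ/2) = 0.172917
c = 2·arcsin(√a) = 0.857718 rad = 49.1436°
d = R·c = 6356.8 × 0.857718 = 5452.3 km

5452 km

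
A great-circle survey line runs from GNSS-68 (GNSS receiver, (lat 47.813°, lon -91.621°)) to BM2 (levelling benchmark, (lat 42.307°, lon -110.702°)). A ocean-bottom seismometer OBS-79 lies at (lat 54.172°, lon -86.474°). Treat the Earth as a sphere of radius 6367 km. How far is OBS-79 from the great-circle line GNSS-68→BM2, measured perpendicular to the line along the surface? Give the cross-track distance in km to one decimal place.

δ₁₃ = central angle GNSS-68→OBS-79 = 0.124480 rad  (haversine)
θ₁₃ = bearing GNSS-68→OBS-79 = 25.021°,  θ₁₂ = bearing GNSS-68→BM2 = 254.765°
dₓₜ = R·arcsin(sin δ₁₃ · sin(θ₁₃ − θ₁₂)) = 6367·arcsin(0.12416·sin(-229.744°)) = 604.204 km
|dₓₜ| = 604.204 km

604.2 km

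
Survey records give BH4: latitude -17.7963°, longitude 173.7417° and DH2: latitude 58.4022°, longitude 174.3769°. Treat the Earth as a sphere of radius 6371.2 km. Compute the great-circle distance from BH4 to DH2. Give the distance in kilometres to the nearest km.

Δφ = 76.1985°,  Δλ = 0.6352°
a = sin²(Δφ/2) + cos φ₁ cos φ₂ sin²(Δλ/2) = 0.380736
c = 2·arcsin(√a) = 1.329946 rad = 76.2003°
d = R·c = 6371.2 × 1.329946 = 8473.4 km

8473 km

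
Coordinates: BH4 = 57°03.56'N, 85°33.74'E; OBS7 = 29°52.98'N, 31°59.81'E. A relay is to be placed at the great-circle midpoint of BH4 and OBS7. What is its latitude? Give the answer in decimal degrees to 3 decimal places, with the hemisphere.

BH4: φ = +57.05933°, λ = +85.56233°
OBS7: φ = +29.88300°, λ = +31.99683°
Bx = cos φ₂ cos Δλ = 0.514941,  By = cos φ₂ sin Δλ = -0.697569
φₘ = atan2(sin φ₁ + sin φ₂, √((cos φ₁ + Bx)² + By²)) = 46.53035°
λₘ = λ₁ + atan2(By, cos φ₁ + Bx) = 52.18204°

46.530°N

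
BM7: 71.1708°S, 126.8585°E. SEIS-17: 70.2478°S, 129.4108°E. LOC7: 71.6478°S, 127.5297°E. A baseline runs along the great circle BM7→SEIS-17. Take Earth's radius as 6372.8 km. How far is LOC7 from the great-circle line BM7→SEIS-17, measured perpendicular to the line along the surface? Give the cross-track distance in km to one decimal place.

53.7 km

δ₁₃ = central angle BM7→LOC7 = 0.009124 rad  (haversine)
θ₁₃ = bearing BM7→LOC7 = 156.157°,  θ₁₂ = bearing BM7→SEIS-17 = 43.622°
dₓₜ = R·arcsin(sin δ₁₃ · sin(θ₁₃ − θ₁₂)) = 6372.8·arcsin(0.00912·sin(112.535°)) = 53.708 km
|dₓₜ| = 53.708 km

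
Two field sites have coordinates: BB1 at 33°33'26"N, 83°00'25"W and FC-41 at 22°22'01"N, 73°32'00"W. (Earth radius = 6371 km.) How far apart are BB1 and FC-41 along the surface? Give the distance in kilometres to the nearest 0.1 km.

1551.9 km

BB1: φ = +33.55722°, λ = -83.00694°
FC-41: φ = +22.36694°, λ = -73.53333°
Δφ = -11.1903°,  Δλ = 9.4736°
a = sin²(Δφ/2) + cos φ₁ cos φ₂ sin²(Δλ/2) = 0.014761
c = 2·arcsin(√a) = 0.243593 rad = 13.9568°
d = R·c = 6371 × 0.243593 = 1551.9 km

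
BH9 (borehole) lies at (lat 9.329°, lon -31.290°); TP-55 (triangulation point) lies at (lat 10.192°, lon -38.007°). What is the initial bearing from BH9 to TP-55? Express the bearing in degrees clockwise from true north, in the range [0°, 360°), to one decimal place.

278.0°

Δλ = -6.7170°
y = sin Δλ · cos φ₂ = -0.115120
x = cos φ₁ sin φ₂ − sin φ₁ cos φ₂ cos Δλ = 0.016157
θ = atan2(y, x) = -82.0109° → 277.9891° (mod 360°)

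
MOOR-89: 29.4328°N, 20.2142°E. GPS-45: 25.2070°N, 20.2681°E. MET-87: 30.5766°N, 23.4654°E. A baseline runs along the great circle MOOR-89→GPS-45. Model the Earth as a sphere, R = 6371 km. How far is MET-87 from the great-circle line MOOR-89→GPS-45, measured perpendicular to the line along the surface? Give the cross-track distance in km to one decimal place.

312.7 km

δ₁₃ = central angle MOOR-89→MET-87 = 0.053037 rad  (haversine)
θ₁₃ = bearing MOOR-89→MET-87 = 67.083°,  θ₁₂ = bearing MOOR-89→GPS-45 = 179.338°
dₓₜ = R·arcsin(sin δ₁₃ · sin(θ₁₃ − θ₁₂)) = 6371·arcsin(0.05301·sin(-112.255°)) = -312.705 km
|dₓₜ| = 312.705 km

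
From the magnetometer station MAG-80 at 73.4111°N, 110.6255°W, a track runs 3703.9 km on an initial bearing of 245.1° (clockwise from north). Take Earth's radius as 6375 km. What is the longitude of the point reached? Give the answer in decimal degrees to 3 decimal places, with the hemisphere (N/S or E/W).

157.880°W

δ = d/R = 3703.9/6375 = 0.581004 rad
φ₂ = arcsin(sin φ₁ cos δ + cos φ₁ sin δ cos θ)
   = arcsin(0.95838·0.83591 + 0.28550·0.54886·-0.42104) = 47.31926°
λ₂ = λ₁ + atan2(sin θ sin δ cos φ₁, cos δ − sin φ₁ sin φ₂) = -157.88008°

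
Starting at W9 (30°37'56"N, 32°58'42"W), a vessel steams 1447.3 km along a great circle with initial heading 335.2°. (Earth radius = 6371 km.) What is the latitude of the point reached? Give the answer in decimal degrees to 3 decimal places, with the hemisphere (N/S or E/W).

W9: φ = +30.63222°, λ = -32.97833°
δ = d/R = 1447.3/6371 = 0.227170 rad
φ₂ = arcsin(sin φ₁ cos δ + cos φ₁ sin δ cos θ)
   = arcsin(0.50953·0.97431 + 0.86046·0.22522·0.90778) = 42.24910°
λ₂ = λ₁ + atan2(sin θ sin δ cos φ₁, cos δ − sin φ₁ sin φ₂) = -40.31053°

42.249°N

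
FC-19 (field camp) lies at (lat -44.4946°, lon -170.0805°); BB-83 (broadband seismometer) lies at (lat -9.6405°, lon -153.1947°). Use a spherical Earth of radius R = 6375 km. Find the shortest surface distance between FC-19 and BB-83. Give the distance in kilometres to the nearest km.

Δφ = 34.8541°,  Δλ = 16.8858°
a = sin²(Δφ/2) + cos φ₁ cos φ₂ sin²(Δλ/2) = 0.104855
c = 2·arcsin(√a) = 0.659514 rad = 37.7874°
d = R·c = 6375 × 0.659514 = 4204.4 km

4204 km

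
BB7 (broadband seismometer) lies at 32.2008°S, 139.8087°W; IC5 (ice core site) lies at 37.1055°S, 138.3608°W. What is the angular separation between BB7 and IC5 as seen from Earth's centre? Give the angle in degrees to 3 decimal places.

Δφ = -4.9047°,  Δλ = 1.4479°
a = sin²(Δφ/2) + cos φ₁ cos φ₂ sin²(Δλ/2) = 0.001939
c = 2·arcsin(√a) = 0.088087 rad = 5.0470°

5.047°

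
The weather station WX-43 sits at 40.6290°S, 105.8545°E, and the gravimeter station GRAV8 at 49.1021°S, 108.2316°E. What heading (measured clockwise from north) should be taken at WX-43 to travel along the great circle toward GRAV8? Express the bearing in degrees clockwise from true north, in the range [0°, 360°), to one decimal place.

169.6°

Δλ = 2.3771°
y = sin Δλ · cos φ₂ = 0.027155
x = cos φ₁ sin φ₂ − sin φ₁ cos φ₂ cos Δλ = -0.147712
θ = atan2(y, x) = 169.5832° → 169.5832° (mod 360°)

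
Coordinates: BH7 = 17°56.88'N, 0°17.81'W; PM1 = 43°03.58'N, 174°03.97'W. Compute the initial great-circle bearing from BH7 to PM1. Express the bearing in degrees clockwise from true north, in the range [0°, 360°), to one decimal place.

BH7: φ = +17.94800°, λ = -0.29683°
PM1: φ = +43.05967°, λ = -174.06617°
Δλ = -173.7693°
y = sin Δλ · cos φ₂ = -0.079298
x = cos φ₁ sin φ₂ − sin φ₁ cos φ₂ cos Δλ = 0.873355
θ = atan2(y, x) = -5.1880° → 354.8120° (mod 360°)

354.8°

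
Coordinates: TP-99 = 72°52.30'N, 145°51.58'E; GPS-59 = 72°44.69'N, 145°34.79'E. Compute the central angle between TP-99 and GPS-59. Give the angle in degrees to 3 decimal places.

TP-99: φ = +72.87167°, λ = +145.85967°
GPS-59: φ = +72.74483°, λ = +145.57983°
Δφ = -0.1268°,  Δλ = -0.2798°
a = sin²(Δφ/2) + cos φ₁ cos φ₂ sin²(Δλ/2) = 0.000002
c = 2·arcsin(√a) = 0.002643 rad = 0.1514°

0.151°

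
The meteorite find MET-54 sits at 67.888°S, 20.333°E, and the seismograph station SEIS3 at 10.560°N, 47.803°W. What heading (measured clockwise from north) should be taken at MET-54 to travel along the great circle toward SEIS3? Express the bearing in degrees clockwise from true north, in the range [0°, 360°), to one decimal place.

294.1°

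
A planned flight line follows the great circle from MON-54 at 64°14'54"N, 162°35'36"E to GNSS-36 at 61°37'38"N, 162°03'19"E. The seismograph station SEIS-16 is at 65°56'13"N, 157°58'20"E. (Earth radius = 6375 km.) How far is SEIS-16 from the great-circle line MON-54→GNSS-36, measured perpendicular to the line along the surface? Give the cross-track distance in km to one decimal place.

227.5 km

MON-54: φ = +64.24833°, λ = +162.59333°
GNSS-36: φ = +61.62722°, λ = +162.05528°
SEIS-16: φ = +65.93694°, λ = +157.97222°
δ₁₃ = central angle MON-54→SEIS-16 = 0.044951 rad  (haversine)
θ₁₃ = bearing MON-54→SEIS-16 = 313.026°,  θ₁₂ = bearing MON-54→GNSS-36 = 185.576°
dₓₜ = R·arcsin(sin δ₁₃ · sin(θ₁₃ − θ₁₂)) = 6375·arcsin(0.04494·sin(127.451°)) = 227.469 km
|dₓₜ| = 227.469 km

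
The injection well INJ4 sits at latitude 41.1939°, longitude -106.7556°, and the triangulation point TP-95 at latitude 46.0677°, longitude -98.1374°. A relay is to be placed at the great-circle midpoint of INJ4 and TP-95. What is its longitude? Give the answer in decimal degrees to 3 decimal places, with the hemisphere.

102.622°W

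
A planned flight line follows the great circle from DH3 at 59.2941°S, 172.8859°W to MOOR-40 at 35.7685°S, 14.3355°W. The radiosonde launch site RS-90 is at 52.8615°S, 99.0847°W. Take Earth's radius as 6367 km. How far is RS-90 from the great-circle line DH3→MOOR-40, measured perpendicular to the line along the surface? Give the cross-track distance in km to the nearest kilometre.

3151 km

δ₁₃ = central angle DH3→RS-90 = 0.689730 rad  (haversine)
θ₁₃ = bearing DH3→RS-90 = 114.339°,  θ₁₂ = bearing DH3→MOOR-40 = 162.617°
dₓₜ = R·arcsin(sin δ₁₃ · sin(θ₁₃ − θ₁₂)) = 6367·arcsin(0.63633·sin(-48.278°)) = -3151.044 km
|dₓₜ| = 3151.044 km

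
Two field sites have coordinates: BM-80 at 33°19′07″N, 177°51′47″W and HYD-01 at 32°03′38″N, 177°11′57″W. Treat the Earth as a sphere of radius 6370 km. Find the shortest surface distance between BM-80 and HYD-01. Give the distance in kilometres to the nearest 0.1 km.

153.0 km

BM-80: φ = +33.31861°, λ = -177.86306°
HYD-01: φ = +32.06056°, λ = -177.19917°
Δφ = -1.2581°,  Δλ = 0.6639°
a = sin²(Δφ/2) + cos φ₁ cos φ₂ sin²(Δλ/2) = 0.000144
c = 2·arcsin(√a) = 0.024025 rad = 1.3765°
d = R·c = 6370 × 0.024025 = 153.0 km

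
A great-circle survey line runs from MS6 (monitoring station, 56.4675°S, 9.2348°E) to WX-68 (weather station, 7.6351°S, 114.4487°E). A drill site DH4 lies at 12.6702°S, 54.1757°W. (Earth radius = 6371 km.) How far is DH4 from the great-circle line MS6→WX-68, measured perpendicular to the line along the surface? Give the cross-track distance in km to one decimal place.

133.4 km

δ₁₃ = central angle MS6→DH4 = 1.132862 rad  (haversine)
θ₁₃ = bearing MS6→DH4 = 285.555°,  θ₁₂ = bearing MS6→WX-68 = 106.880°
dₓₜ = R·arcsin(sin δ₁₃ · sin(θ₁₃ − θ₁₂)) = 6371·arcsin(0.90563·sin(178.675°)) = 133.417 km
|dₓₜ| = 133.417 km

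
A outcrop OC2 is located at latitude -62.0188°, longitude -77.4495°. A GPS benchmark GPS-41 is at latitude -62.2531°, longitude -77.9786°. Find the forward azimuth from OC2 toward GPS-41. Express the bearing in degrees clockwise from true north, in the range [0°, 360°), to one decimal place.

226.3°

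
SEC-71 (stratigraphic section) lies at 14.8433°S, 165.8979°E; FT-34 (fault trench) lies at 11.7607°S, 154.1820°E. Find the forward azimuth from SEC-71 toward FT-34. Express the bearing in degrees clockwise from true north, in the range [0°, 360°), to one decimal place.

283.7°

Δλ = -11.7159°
y = sin Δλ · cos φ₂ = -0.198796
x = cos φ₁ sin φ₂ − sin φ₁ cos φ₂ cos Δλ = 0.048551
θ = atan2(y, x) = -76.2757° → 283.7243° (mod 360°)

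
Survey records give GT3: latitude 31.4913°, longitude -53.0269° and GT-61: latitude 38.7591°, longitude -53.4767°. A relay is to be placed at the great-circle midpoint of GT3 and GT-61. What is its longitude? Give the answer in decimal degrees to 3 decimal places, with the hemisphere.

Bx = cos φ₂ cos Δλ = 0.779761,  By = cos φ₂ sin Δλ = -0.006122
φₘ = atan2(sin φ₁ + sin φ₂, √((cos φ₁ + Bx)² + By²)) = 35.12541°
λₘ = λ₁ + atan2(By, cos φ₁ + Bx) = -53.24175°

53.242°W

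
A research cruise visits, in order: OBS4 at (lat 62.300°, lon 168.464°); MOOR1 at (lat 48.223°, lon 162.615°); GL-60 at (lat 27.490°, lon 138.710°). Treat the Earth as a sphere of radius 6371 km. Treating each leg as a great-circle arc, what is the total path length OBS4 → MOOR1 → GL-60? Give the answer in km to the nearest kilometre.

4699 km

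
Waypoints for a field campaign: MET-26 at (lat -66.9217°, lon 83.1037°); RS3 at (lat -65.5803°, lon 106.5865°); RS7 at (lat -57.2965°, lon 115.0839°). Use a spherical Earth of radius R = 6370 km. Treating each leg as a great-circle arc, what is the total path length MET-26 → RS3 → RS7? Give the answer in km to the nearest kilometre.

MET-26→RS3: c = 0.165692 rad, d = 1055.46 km
RS3→RS7: c = 0.160706 rad, d = 1023.70 km
Total = 1055.46 + 1023.70 = 2079.15 km

2079 km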